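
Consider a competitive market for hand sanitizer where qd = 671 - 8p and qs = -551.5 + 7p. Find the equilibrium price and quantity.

Set qd = qs: 671 - 8p = -551.5 + 7p.
1222.5 = 15p, so p* = 81.5.
q* = 671 − 8(81.5) = 19.

p* = 81.5, q* = 19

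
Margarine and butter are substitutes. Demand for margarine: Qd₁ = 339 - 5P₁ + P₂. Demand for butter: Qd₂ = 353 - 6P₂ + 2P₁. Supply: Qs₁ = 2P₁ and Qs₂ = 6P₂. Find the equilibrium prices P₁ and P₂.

P₁ = 4421/82, P₂ = 3149/82

Market 1: 339 - 5P₁ + P₂ = 2P₁ → 7P₁ - P₂ = 339.
Market 2: 12P₂ - 2P₁ = 353.
Eliminating P₂: 12×(1) + 1×(2) gives 82P₁ = 4421, so P₁ = 4421/82.
Back-substitute into (2): P₂ = (353 + 2×4421/82) / 12 = 3149/82.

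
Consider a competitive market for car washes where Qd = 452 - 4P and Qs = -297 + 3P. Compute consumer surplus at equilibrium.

Equilibrium: 452 - 4P = -297 + 3P gives P* = 107, Q* = 24.
Demand choke price (Qd = 0): P = 113.
CS = ½(113 − 107)(24) = 72.

Consumer surplus = 72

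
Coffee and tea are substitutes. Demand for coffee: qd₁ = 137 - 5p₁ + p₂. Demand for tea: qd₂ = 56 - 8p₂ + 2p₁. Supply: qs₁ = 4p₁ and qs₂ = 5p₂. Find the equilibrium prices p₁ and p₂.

Market 1: 137 - 5p₁ + p₂ = 4p₁ → 9p₁ - p₂ = 137.
Market 2: 13p₂ - 2p₁ = 56.
Eliminating p₂: 13×(1) + 1×(2) gives 115p₁ = 1837, so p₁ = 1837/115.
Back-substitute into (2): p₂ = (56 + 2×1837/115) / 13 = 778/115.

p₁ = 1837/115, p₂ = 778/115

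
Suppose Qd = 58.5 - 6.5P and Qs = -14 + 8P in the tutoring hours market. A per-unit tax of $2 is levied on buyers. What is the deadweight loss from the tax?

Deadweight loss = 208/29

Pre-tax equilibrium: P* = 5, Q* = 26.
Tax on buyers shifts demand to Qd = 58.5 − 6.5(P + 2) = 45.5 - 6.5P.
45.5 - 6.5P = -14 + 8P gives seller price Ps = 119/29; buyers pay Pb = 119/29 + 2 = 177/29.
New quantity: Q = 58.5 − 6.5(177/29) = 546/29.
DWL = ½ × 2 × (26 − 546/29) = 208/29.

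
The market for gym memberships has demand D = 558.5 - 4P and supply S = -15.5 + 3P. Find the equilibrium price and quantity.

Set D = S: 558.5 - 4P = -15.5 + 3P.
574 = 7P, so P* = 82.
Q* = 558.5 − 4(82) = 230.5.

P* = 82, Q* = 230.5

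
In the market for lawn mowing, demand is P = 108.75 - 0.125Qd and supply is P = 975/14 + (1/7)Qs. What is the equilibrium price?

P* = 90.5

Set the two price expressions equal: 108.75 - 0.125Q = 975/14 + (1/7)Q.
1095/28 = (15/56)Q, so Q* = 146.
P* = 108.75 − (0.125)(146) = 90.5.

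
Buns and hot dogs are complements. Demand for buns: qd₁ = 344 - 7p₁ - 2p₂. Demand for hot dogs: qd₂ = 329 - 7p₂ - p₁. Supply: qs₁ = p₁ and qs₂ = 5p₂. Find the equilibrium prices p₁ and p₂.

p₁ = 1735/47, p₂ = 1144/47

Market 1: 344 - 7p₁ - 2p₂ = p₁ → 8p₁ + 2p₂ = 344.
Market 2: 12p₂ + p₁ = 329.
Eliminating p₂: 12×(1) − 2×(2) gives 94p₁ = 3470, so p₁ = 1735/47.
Back-substitute into (2): p₂ = (329 − 1×1735/47) / 12 = 1144/47.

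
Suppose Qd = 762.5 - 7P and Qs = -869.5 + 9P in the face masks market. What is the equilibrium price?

P* = 102

Set Qd = Qs: 762.5 - 7P = -869.5 + 9P.
1632 = 16P, so P* = 102.
Q* = 762.5 − 7(102) = 48.5.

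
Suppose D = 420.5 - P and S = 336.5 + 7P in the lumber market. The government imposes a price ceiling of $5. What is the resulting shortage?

Equilibrium price would be P* = 10.5, so the ceiling at 5 binds.
At P = 5: D = 420.5 − 1(5) = 415.5, S = 336.5 + 7(5) = 371.5.
Shortage = 415.5 − 371.5 = 44.

Shortage = 44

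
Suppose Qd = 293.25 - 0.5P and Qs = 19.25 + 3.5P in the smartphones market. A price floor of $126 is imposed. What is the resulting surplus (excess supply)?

Equilibrium price would be P* = 68.5, so the floor at 126 binds.
At P = 126: Qd = 230.25, Qs = 460.25.
Surplus = 460.25 − 230.25 = 230.

Surplus = 230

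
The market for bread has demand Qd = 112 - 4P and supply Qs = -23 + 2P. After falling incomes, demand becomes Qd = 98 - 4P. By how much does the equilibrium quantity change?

Original equilibrium: P* = 22.5, Q* = 22.
New equilibrium: 98 - 4P = -23 + 2P, so 121 = 6P and P' = 121/6; Q' = 98 − 4(121/6) = 52/3.
Change in quantity: 52/3 − 22 = -14/3.

ΔQ = -14/3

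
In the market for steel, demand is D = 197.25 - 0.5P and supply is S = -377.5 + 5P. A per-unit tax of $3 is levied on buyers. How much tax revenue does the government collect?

Tax revenue = 4740/11

Pre-tax equilibrium: P* = 104.5, Q* = 145.
Tax on buyers shifts demand to D = 197.25 − 0.5(P + 3) = 195.75 - 0.5P.
195.75 - 0.5P = -377.5 + 5P gives seller price Ps = 2293/22; buyers pay Pb = 2293/22 + 3 = 2359/22.
New quantity: Q = 197.25 − 0.5(2359/22) = 1580/11.
Revenue = 3 × 1580/11 = 4740/11.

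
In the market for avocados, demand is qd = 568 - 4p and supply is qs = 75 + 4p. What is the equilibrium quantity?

q* = 321.5

Set qd = qs: 568 - 4p = 75 + 4p.
493 = 8p, so p* = 61.625.
q* = 568 − 4(61.625) = 321.5.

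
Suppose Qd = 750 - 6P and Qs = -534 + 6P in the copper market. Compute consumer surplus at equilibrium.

Equilibrium: 750 - 6P = -534 + 6P gives P* = 107, Q* = 108.
Demand choke price (Qd = 0): P = 125.
CS = ½(125 − 107)(108) = 972.

Consumer surplus = 972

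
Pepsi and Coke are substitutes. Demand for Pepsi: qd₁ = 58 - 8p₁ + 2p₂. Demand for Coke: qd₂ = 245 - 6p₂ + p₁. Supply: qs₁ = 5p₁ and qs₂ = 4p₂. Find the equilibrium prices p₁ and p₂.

Market 1: 58 - 8p₁ + 2p₂ = 5p₁ → 13p₁ - 2p₂ = 58.
Market 2: 10p₂ - p₁ = 245.
Eliminating p₂: 10×(1) + 2×(2) gives 128p₁ = 1070, so p₁ = 8.359375.
Back-substitute into (2): p₂ = (245 + 1×8.359375) / 10 = 25.3359375.

p₁ = 8.359375, p₂ = 25.3359375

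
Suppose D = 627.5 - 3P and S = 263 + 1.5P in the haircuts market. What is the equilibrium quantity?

Set D = S: 627.5 - 3P = 263 + 1.5P.
364.5 = 4.5P, so P* = 81.
Q* = 627.5 − 3(81) = 384.5.

Q* = 384.5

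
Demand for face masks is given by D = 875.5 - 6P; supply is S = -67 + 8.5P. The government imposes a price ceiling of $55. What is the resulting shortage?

Equilibrium price would be P* = 65, so the ceiling at 55 binds.
At P = 55: D = 875.5 − 6(55) = 545.5, S = -67 + 8.5(55) = 400.5.
Shortage = 545.5 − 400.5 = 145.

Shortage = 145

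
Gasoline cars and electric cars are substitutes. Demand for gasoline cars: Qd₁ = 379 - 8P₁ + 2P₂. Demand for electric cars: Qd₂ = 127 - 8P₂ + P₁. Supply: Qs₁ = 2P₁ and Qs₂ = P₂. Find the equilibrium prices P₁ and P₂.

P₁ = 3665/88, P₂ = 1649/88

Market 1: 379 - 8P₁ + 2P₂ = 2P₁ → 10P₁ - 2P₂ = 379.
Market 2: 9P₂ - P₁ = 127.
Eliminating P₂: 9×(1) + 2×(2) gives 88P₁ = 3665, so P₁ = 3665/88.
Back-substitute into (2): P₂ = (127 + 1×3665/88) / 9 = 1649/88.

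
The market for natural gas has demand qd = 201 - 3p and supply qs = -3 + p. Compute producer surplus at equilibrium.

Equilibrium: 201 - 3p = -3 + p gives p* = 51, q* = 48.
Supply starts at p = 3 (where qs = 0).
PS = ½(51 − 3)(48) = 1152.

Producer surplus = 1152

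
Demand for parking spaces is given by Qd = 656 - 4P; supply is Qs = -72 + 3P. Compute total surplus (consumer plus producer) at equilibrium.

Total surplus = 16800

Equilibrium: 656 - 4P = -72 + 3P gives P* = 104, Q* = 240.
Demand choke price: P = 164; supply starts at P = 24.
CS = ½(164 − 104)(240) = 7200; PS = ½(104 − 24)(240) = 9600.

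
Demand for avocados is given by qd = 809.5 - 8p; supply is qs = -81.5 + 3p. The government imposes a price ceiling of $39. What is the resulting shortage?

Shortage = 462

Equilibrium price would be p* = 81, so the ceiling at 39 binds.
At p = 39: qd = 809.5 − 8(39) = 497.5, qs = -81.5 + 3(39) = 35.5.
Shortage = 497.5 − 35.5 = 462.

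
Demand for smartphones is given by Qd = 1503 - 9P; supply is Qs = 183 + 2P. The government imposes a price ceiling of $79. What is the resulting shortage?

Equilibrium price would be P* = 120, so the ceiling at 79 binds.
At P = 79: Qd = 1503 − 9(79) = 792, Qs = 183 + 2(79) = 341.
Shortage = 792 − 341 = 451.

Shortage = 451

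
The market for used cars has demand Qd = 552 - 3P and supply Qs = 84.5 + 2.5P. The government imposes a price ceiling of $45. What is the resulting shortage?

Shortage = 220

Equilibrium price would be P* = 85, so the ceiling at 45 binds.
At P = 45: Qd = 552 − 3(45) = 417, Qs = 84.5 + 2.5(45) = 197.
Shortage = 417 − 197 = 220.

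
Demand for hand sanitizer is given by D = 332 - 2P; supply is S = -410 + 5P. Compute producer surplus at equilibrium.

Equilibrium: 332 - 2P = -410 + 5P gives P* = 106, Q* = 120.
Supply starts at P = 82 (where S = 0).
PS = ½(106 − 82)(120) = 1440.

Producer surplus = 1440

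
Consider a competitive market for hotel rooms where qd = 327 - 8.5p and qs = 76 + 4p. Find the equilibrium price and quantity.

p* = 20.08, q* = 156.32

Set qd = qs: 327 - 8.5p = 76 + 4p.
251 = 12.5p, so p* = 20.08.
q* = 327 − 8.5(20.08) = 156.32.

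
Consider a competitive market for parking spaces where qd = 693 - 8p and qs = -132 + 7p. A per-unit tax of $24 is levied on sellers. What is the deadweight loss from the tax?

Deadweight loss = 1075.2

Pre-tax equilibrium: p* = 55, q* = 253.
Tax on sellers shifts supply to qs = -132 + 7(p − 24) = -300 + 7p.
693 - 8p = -300 + 7p gives buyer price pb = 66.2; sellers receive ps = 66.2 − 24 = 42.2.
New quantity: q = 693 − 8(66.2) = 163.4.
DWL = ½ × 24 × (253 − 163.4) = 1075.2.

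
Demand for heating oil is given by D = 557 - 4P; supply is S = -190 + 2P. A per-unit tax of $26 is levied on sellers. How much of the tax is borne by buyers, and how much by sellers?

Pre-tax equilibrium: P* = 124.5, Q* = 59.
Tax on sellers shifts supply to S = -190 + 2(P − 26) = -242 + 2P.
557 - 4P = -242 + 2P gives buyer price Pb = 799/6; sellers receive Ps = 799/6 − 26 = 643/6.
New quantity: Q = 557 − 4(799/6) = 73/3.
Buyer burden = 799/6 − 124.5 = 26/3; seller burden = 124.5 − 643/6 = 52/3.

Buyers bear 26/3, sellers bear 52/3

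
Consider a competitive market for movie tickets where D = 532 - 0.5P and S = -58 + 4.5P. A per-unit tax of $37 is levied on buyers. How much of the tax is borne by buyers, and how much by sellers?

Pre-tax equilibrium: P* = 118, Q* = 473.
Tax on buyers shifts demand to D = 532 − 0.5(P + 37) = 513.5 - 0.5P.
513.5 - 0.5P = -58 + 4.5P gives seller price Ps = 114.3; buyers pay Pb = 114.3 + 37 = 151.3.
New quantity: Q = 532 − 0.5(151.3) = 456.35.
Buyer burden = 151.3 − 118 = 33.3; seller burden = 118 − 114.3 = 3.7.

Buyers bear $33.3, sellers bear $3.7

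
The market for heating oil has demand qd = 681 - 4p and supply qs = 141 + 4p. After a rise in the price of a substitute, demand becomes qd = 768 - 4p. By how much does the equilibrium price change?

Δp = 10.875

Original equilibrium: p* = 67.5, q* = 411.
New equilibrium: 768 - 4p = 141 + 4p, so 627 = 8p and p' = 78.375; q' = 768 − 4(78.375) = 454.5.
Change in price: 78.375 − 67.5 = 10.875.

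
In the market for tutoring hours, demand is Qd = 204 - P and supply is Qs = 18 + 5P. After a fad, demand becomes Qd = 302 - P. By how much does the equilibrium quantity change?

Original equilibrium: P* = 31, Q* = 173.
New equilibrium: 302 - P = 18 + 5P, so 284 = 6P and P' = 142/3; Q' = 302 − 1(142/3) = 764/3.
Change in quantity: 764/3 − 173 = 245/3.

ΔQ = 245/3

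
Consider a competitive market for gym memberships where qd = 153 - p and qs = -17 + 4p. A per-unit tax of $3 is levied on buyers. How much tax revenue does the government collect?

Pre-tax equilibrium: p* = 34, q* = 119.
Tax on buyers shifts demand to qd = 153 − 1(p + 3) = 150 - p.
150 - p = -17 + 4p gives seller price ps = 33.4; buyers pay pb = 33.4 + 3 = 36.4.
New quantity: q = 153 − 1(36.4) = 116.6.
Revenue = 3 × 116.6 = 349.8.

Tax revenue = 349.8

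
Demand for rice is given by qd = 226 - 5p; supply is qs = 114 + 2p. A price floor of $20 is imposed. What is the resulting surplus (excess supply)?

Surplus = 28

Equilibrium price would be p* = 16, so the floor at 20 binds.
At p = 20: qd = 126, qs = 154.
Surplus = 154 − 126 = 28.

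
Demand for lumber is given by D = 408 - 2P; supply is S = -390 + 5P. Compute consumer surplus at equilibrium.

Consumer surplus = 8100

Equilibrium: 408 - 2P = -390 + 5P gives P* = 114, Q* = 180.
Demand choke price (D = 0): P = 204.
CS = ½(204 − 114)(180) = 8100.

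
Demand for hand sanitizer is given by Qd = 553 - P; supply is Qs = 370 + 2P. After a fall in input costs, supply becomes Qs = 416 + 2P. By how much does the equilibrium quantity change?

Original equilibrium: P* = 61, Q* = 492.
New equilibrium: 553 - P = 416 + 2P, so 137 = 3P and P' = 137/3; Q' = 553 − 1(137/3) = 1522/3.
Change in quantity: 1522/3 − 492 = 46/3.

ΔQ = 46/3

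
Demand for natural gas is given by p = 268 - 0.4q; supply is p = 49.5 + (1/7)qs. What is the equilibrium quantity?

q* = 402.5

Set the two price expressions equal: 268 - 0.4q = 49.5 + (1/7)q.
218.5 = (19/35)q, so q* = 402.5.
p* = 268 − (0.4)(402.5) = 107.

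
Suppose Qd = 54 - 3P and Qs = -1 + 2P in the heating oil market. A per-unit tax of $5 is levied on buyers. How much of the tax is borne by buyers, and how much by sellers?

Pre-tax equilibrium: P* = 11, Q* = 21.
Tax on buyers shifts demand to Qd = 54 − 3(P + 5) = 39 - 3P.
39 - 3P = -1 + 2P gives seller price Ps = 8; buyers pay Pb = 8 + 5 = 13.
New quantity: Q = 54 − 3(13) = 15.
Buyer burden = 13 − 11 = 2; seller burden = 11 − 8 = 3.

Buyers bear $2, sellers bear $3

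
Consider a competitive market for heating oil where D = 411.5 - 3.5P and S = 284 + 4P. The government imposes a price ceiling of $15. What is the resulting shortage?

Shortage = 15

Equilibrium price would be P* = 17, so the ceiling at 15 binds.
At P = 15: D = 411.5 − 3.5(15) = 359, S = 284 + 4(15) = 344.
Shortage = 359 − 344 = 15.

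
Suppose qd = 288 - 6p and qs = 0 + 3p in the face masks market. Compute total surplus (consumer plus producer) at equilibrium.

Equilibrium: 288 - 6p = 0 + 3p gives p* = 32, q* = 96.
Demand choke price: p = 48; supply starts at p = 0.
CS = ½(48 − 32)(96) = 768; PS = ½(32 − 0)(96) = 1536.

Total surplus = 2304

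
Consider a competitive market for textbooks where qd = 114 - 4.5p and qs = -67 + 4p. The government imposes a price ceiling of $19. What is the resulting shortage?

Equilibrium price would be p* = 362/17, so the ceiling at 19 binds.
At p = 19: qd = 114 − 4.5(19) = 28.5, qs = -67 + 4(19) = 9.
Shortage = 28.5 − 9 = 19.5.

Shortage = 19.5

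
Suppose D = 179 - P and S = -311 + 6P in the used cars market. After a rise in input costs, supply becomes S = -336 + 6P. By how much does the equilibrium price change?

Original equilibrium: P* = 70, Q* = 109.
New equilibrium: 179 - P = -336 + 6P, so 515 = 7P and P' = 515/7; Q' = 179 − 1(515/7) = 738/7.
Change in price: 515/7 − 70 = 25/7.

ΔP = 25/7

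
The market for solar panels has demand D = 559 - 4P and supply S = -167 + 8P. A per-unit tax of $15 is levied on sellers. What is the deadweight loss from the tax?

Deadweight loss = 300

Pre-tax equilibrium: P* = 60.5, Q* = 317.
Tax on sellers shifts supply to S = -167 + 8(P − 15) = -287 + 8P.
559 - 4P = -287 + 8P gives buyer price Pb = 70.5; sellers receive Ps = 70.5 − 15 = 55.5.
New quantity: Q = 559 − 4(70.5) = 277.
DWL = ½ × 15 × (317 − 277) = 300.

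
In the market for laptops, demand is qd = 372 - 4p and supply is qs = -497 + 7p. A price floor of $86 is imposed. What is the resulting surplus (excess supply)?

Surplus = 77

Equilibrium price would be p* = 79, so the floor at 86 binds.
At p = 86: qd = 28, qs = 105.
Surplus = 105 − 28 = 77.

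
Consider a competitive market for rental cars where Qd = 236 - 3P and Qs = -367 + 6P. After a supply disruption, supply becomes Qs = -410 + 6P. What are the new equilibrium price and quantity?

Original equilibrium: P* = 67, Q* = 35.
New equilibrium: 236 - 3P = -410 + 6P, so 646 = 9P and P' = 646/9; Q' = 236 − 3(646/9) = 62/3.

P' = 646/9, Q' = 62/3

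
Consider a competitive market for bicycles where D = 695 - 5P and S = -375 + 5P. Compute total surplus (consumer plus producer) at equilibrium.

Equilibrium: 695 - 5P = -375 + 5P gives P* = 107, Q* = 160.
Demand choke price: P = 139; supply starts at P = 75.
CS = ½(139 − 107)(160) = 2560; PS = ½(107 − 75)(160) = 2560.

Total surplus = 5120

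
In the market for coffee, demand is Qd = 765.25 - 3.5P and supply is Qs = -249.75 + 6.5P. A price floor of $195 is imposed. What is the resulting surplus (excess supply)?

Surplus = 935

Equilibrium price would be P* = 101.5, so the floor at 195 binds.
At P = 195: Qd = 82.75, Qs = 1017.75.
Surplus = 1017.75 − 82.75 = 935.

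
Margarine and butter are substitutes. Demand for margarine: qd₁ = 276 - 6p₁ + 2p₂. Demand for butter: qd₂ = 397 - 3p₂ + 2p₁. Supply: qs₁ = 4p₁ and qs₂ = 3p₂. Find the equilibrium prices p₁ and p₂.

Market 1: 276 - 6p₁ + 2p₂ = 4p₁ → 10p₁ - 2p₂ = 276.
Market 2: 6p₂ - 2p₁ = 397.
Eliminating p₂: 6×(1) + 2×(2) gives 56p₁ = 2450, so p₁ = 43.75.
Back-substitute into (2): p₂ = (397 + 2×43.75) / 6 = 80.75.

p₁ = 43.75, p₂ = 80.75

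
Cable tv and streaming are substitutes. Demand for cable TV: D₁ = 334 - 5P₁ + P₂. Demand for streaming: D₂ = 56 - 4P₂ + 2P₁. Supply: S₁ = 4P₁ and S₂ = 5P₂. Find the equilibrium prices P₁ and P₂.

P₁ = 3062/79, P₂ = 1172/79

Market 1: 334 - 5P₁ + P₂ = 4P₁ → 9P₁ - P₂ = 334.
Market 2: 9P₂ - 2P₁ = 56.
Eliminating P₂: 9×(1) + 1×(2) gives 79P₁ = 3062, so P₁ = 3062/79.
Back-substitute into (2): P₂ = (56 + 2×3062/79) / 9 = 1172/79.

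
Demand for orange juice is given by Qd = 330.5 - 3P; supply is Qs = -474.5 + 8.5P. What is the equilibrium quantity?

Set Qd = Qs: 330.5 - 3P = -474.5 + 8.5P.
805 = 11.5P, so P* = 70.
Q* = 330.5 − 3(70) = 120.5.

Q* = 120.5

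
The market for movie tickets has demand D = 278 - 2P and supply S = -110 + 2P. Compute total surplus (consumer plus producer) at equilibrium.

Total surplus = 3528

Equilibrium: 278 - 2P = -110 + 2P gives P* = 97, Q* = 84.
Demand choke price: P = 139; supply starts at P = 55.
CS = ½(139 − 97)(84) = 1764; PS = ½(97 − 55)(84) = 1764.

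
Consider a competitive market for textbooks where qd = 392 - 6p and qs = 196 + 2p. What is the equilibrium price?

p* = 24.5

Set qd = qs: 392 - 6p = 196 + 2p.
196 = 8p, so p* = 24.5.
q* = 392 − 6(24.5) = 245.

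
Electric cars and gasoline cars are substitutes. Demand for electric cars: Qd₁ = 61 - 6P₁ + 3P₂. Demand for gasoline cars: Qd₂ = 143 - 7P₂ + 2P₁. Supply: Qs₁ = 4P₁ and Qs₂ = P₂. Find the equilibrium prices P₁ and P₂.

P₁ = 917/74, P₂ = 776/37

Market 1: 61 - 6P₁ + 3P₂ = 4P₁ → 10P₁ - 3P₂ = 61.
Market 2: 8P₂ - 2P₁ = 143.
Eliminating P₂: 8×(1) + 3×(2) gives 74P₁ = 917, so P₁ = 917/74.
Back-substitute into (2): P₂ = (143 + 2×917/74) / 8 = 776/37.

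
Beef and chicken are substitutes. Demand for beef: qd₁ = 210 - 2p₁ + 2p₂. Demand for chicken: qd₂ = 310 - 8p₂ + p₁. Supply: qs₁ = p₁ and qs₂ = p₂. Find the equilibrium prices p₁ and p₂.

p₁ = 100.4, p₂ = 45.6

Market 1: 210 - 2p₁ + 2p₂ = p₁ → 3p₁ - 2p₂ = 210.
Market 2: 9p₂ - p₁ = 310.
Eliminating p₂: 9×(1) + 2×(2) gives 25p₁ = 2510, so p₁ = 100.4.
Back-substitute into (2): p₂ = (310 + 1×100.4) / 9 = 45.6.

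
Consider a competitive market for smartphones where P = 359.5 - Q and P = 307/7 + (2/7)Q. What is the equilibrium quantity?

Set the two price expressions equal: 359.5 - Q = 307/7 + (2/7)Q.
4419/14 = (9/7)Q, so Q* = 245.5.
P* = 359.5 − (1)(245.5) = 114.

Q* = 245.5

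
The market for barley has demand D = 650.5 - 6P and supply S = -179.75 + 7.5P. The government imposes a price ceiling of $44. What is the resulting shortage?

Equilibrium price would be P* = 61.5, so the ceiling at 44 binds.
At P = 44: D = 650.5 − 6(44) = 386.5, S = -179.75 + 7.5(44) = 150.25.
Shortage = 386.5 − 150.25 = 236.25.

Shortage = 236.25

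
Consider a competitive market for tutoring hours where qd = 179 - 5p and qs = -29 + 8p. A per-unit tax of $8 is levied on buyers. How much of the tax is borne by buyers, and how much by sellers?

Pre-tax equilibrium: p* = 16, q* = 99.
Tax on buyers shifts demand to qd = 179 − 5(p + 8) = 139 - 5p.
139 - 5p = -29 + 8p gives seller price ps = 168/13; buyers pay pb = 168/13 + 8 = 272/13.
New quantity: q = 179 − 5(272/13) = 967/13.
Buyer burden = 272/13 − 16 = 64/13; seller burden = 16 − 168/13 = 40/13.

Buyers bear 64/13, sellers bear 40/13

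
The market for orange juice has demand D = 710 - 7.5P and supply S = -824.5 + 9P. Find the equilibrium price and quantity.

P* = 93, Q* = 12.5

Set D = S: 710 - 7.5P = -824.5 + 9P.
1534.5 = 16.5P, so P* = 93.
Q* = 710 − 7.5(93) = 12.5.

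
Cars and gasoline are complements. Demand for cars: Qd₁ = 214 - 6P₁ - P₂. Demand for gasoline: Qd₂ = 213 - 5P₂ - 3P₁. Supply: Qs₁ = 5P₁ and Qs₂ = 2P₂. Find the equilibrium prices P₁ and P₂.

P₁ = 1285/74, P₂ = 1701/74

Market 1: 214 - 6P₁ - P₂ = 5P₁ → 11P₁ + P₂ = 214.
Market 2: 7P₂ + 3P₁ = 213.
Eliminating P₂: 7×(1) − 1×(2) gives 74P₁ = 1285, so P₁ = 1285/74.
Back-substitute into (2): P₂ = (213 − 3×1285/74) / 7 = 1701/74.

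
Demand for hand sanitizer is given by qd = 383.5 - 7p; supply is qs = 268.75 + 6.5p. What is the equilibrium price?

p* = 8.5

Set qd = qs: 383.5 - 7p = 268.75 + 6.5p.
114.75 = 13.5p, so p* = 8.5.
q* = 383.5 − 7(8.5) = 324.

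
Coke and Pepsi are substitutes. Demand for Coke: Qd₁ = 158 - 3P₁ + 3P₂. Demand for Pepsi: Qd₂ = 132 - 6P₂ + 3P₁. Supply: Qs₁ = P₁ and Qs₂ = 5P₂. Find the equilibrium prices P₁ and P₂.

Market 1: 158 - 3P₁ + 3P₂ = P₁ → 4P₁ - 3P₂ = 158.
Market 2: 11P₂ - 3P₁ = 132.
Eliminating P₂: 11×(1) + 3×(2) gives 35P₁ = 2134, so P₁ = 2134/35.
Back-substitute into (2): P₂ = (132 + 3×2134/35) / 11 = 1002/35.

P₁ = 2134/35, P₂ = 1002/35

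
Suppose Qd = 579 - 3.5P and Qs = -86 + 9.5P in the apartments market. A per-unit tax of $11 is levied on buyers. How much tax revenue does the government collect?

Pre-tax equilibrium: P* = 665/13, Q* = 10399/26.
Tax on buyers shifts demand to Qd = 579 − 3.5(P + 11) = 540.5 - 3.5P.
540.5 - 3.5P = -86 + 9.5P gives seller price Ps = 1253/26; buyers pay Pb = 1253/26 + 11 = 1539/26.
New quantity: Q = 579 − 3.5(1539/26) = 19335/52.
Revenue = 11 × 19335/52 = 212685/52.

Tax revenue = 212685/52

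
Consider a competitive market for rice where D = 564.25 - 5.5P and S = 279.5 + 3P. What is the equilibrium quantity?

Q* = 380

Set D = S: 564.25 - 5.5P = 279.5 + 3P.
284.75 = 8.5P, so P* = 33.5.
Q* = 564.25 − 5.5(33.5) = 380.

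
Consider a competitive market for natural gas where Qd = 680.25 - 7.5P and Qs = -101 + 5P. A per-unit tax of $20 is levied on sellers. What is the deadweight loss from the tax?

Deadweight loss = 600

Pre-tax equilibrium: P* = 62.5, Q* = 211.5.
Tax on sellers shifts supply to Qs = -101 + 5(P − 20) = -201 + 5P.
680.25 - 7.5P = -201 + 5P gives buyer price Pb = 70.5; sellers receive Ps = 70.5 − 20 = 50.5.
New quantity: Q = 680.25 − 7.5(70.5) = 151.5.
DWL = ½ × 20 × (211.5 − 151.5) = 600.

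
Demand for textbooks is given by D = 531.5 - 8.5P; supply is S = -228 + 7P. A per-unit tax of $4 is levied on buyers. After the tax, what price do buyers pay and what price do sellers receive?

Pre-tax equilibrium: P* = 49, Q* = 115.
Tax on buyers shifts demand to D = 531.5 − 8.5(P + 4) = 497.5 - 8.5P.
497.5 - 8.5P = -228 + 7P gives seller price Ps = 1451/31; buyers pay Pb = 1451/31 + 4 = 1575/31.
New quantity: Q = 531.5 − 8.5(1575/31) = 3089/31.

Buyers pay 1575/31, sellers receive 1451/31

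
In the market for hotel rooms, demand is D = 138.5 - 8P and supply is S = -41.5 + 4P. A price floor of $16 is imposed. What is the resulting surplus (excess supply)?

Equilibrium price would be P* = 15, so the floor at 16 binds.
At P = 16: D = 10.5, S = 22.5.
Surplus = 22.5 − 10.5 = 12.

Surplus = 12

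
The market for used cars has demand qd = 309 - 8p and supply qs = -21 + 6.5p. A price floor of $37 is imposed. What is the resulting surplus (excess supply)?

Equilibrium price would be p* = 660/29, so the floor at 37 binds.
At p = 37: qd = 13, qs = 219.5.
Surplus = 219.5 − 13 = 206.5.

Surplus = 206.5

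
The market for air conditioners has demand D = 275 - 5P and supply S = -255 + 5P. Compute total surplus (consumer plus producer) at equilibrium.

Total surplus = 20

Equilibrium: 275 - 5P = -255 + 5P gives P* = 53, Q* = 10.
Demand choke price: P = 55; supply starts at P = 51.
CS = ½(55 − 53)(10) = 10; PS = ½(53 − 51)(10) = 10.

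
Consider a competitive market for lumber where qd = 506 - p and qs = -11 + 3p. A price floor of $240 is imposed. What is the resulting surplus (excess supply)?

Surplus = 443

Equilibrium price would be p* = 129.25, so the floor at 240 binds.
At p = 240: qd = 266, qs = 709.
Surplus = 709 − 266 = 443.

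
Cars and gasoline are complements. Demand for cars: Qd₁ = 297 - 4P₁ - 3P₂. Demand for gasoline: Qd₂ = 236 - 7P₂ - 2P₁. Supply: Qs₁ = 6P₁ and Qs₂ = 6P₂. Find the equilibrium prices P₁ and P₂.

Market 1: 297 - 4P₁ - 3P₂ = 6P₁ → 10P₁ + 3P₂ = 297.
Market 2: 13P₂ + 2P₁ = 236.
Eliminating P₂: 13×(1) − 3×(2) gives 124P₁ = 3153, so P₁ = 3153/124.
Back-substitute into (2): P₂ = (236 − 2×3153/124) / 13 = 883/62.

P₁ = 3153/124, P₂ = 883/62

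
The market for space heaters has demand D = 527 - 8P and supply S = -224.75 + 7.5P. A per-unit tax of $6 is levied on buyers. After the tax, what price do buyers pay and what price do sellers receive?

Buyers pay 3187/62, sellers receive 2815/62

Pre-tax equilibrium: P* = 48.5, Q* = 139.
Tax on buyers shifts demand to D = 527 − 8(P + 6) = 479 - 8P.
479 - 8P = -224.75 + 7.5P gives seller price Ps = 2815/62; buyers pay Pb = 2815/62 + 6 = 3187/62.
New quantity: Q = 527 − 8(3187/62) = 3589/31.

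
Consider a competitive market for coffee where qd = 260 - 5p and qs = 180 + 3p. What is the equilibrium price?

Set qd = qs: 260 - 5p = 180 + 3p.
80 = 8p, so p* = 10.
q* = 260 − 5(10) = 210.

p* = 10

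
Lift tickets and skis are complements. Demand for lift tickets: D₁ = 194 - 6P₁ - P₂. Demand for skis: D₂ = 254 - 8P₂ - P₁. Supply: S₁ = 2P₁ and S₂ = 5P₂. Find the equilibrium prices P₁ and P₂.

Market 1: 194 - 6P₁ - P₂ = 2P₁ → 8P₁ + P₂ = 194.
Market 2: 13P₂ + P₁ = 254.
Eliminating P₂: 13×(1) − 1×(2) gives 103P₁ = 2268, so P₁ = 2268/103.
Back-substitute into (2): P₂ = (254 − 1×2268/103) / 13 = 1838/103.

P₁ = 2268/103, P₂ = 1838/103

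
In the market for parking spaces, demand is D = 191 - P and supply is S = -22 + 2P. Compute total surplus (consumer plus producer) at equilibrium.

Equilibrium: 191 - P = -22 + 2P gives P* = 71, Q* = 120.
Demand choke price: P = 191; supply starts at P = 11.
CS = ½(191 − 71)(120) = 7200; PS = ½(71 − 11)(120) = 3600.

Total surplus = 10800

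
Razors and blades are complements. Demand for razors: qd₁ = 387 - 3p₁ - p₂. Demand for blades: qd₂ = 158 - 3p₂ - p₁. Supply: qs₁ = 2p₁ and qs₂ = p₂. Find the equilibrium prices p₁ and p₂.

p₁ = 1390/19, p₂ = 403/19

Market 1: 387 - 3p₁ - p₂ = 2p₁ → 5p₁ + p₂ = 387.
Market 2: 4p₂ + p₁ = 158.
Eliminating p₂: 4×(1) − 1×(2) gives 19p₁ = 1390, so p₁ = 1390/19.
Back-substitute into (2): p₂ = (158 − 1×1390/19) / 4 = 403/19.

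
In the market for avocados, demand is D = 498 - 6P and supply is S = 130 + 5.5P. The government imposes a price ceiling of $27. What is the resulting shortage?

Equilibrium price would be P* = 32, so the ceiling at 27 binds.
At P = 27: D = 498 − 6(27) = 336, S = 130 + 5.5(27) = 278.5.
Shortage = 336 − 278.5 = 57.5.

Shortage = 57.5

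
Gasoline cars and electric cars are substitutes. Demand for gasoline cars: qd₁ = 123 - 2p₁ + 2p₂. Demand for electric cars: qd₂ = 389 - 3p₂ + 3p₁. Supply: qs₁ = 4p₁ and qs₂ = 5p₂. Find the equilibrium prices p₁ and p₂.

Market 1: 123 - 2p₁ + 2p₂ = 4p₁ → 6p₁ - 2p₂ = 123.
Market 2: 8p₂ - 3p₁ = 389.
Eliminating p₂: 8×(1) + 2×(2) gives 42p₁ = 1762, so p₁ = 881/21.
Back-substitute into (2): p₂ = (389 + 3×881/21) / 8 = 901/14.

p₁ = 881/21, p₂ = 901/14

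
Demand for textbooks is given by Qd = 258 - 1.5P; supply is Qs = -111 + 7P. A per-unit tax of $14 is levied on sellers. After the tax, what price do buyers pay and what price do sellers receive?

Pre-tax equilibrium: P* = 738/17, Q* = 3279/17.
Tax on sellers shifts supply to Qs = -111 + 7(P − 14) = -209 + 7P.
258 - 1.5P = -209 + 7P gives buyer price Pb = 934/17; sellers receive Ps = 934/17 − 14 = 696/17.
New quantity: Q = 258 − 1.5(934/17) = 2985/17.

Buyers pay 934/17, sellers receive 696/17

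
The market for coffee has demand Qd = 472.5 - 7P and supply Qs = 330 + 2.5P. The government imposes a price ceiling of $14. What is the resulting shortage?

Shortage = 9.5

Equilibrium price would be P* = 15, so the ceiling at 14 binds.
At P = 14: Qd = 472.5 − 7(14) = 374.5, Qs = 330 + 2.5(14) = 365.
Shortage = 374.5 − 365 = 9.5.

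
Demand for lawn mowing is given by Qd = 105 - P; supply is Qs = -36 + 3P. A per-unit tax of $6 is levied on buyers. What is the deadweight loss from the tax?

Deadweight loss = 13.5

Pre-tax equilibrium: P* = 35.25, Q* = 69.75.
Tax on buyers shifts demand to Qd = 105 − 1(P + 6) = 99 - P.
99 - P = -36 + 3P gives seller price Ps = 33.75; buyers pay Pb = 33.75 + 6 = 39.75.
New quantity: Q = 105 − 1(39.75) = 65.25.
DWL = ½ × 6 × (69.75 − 65.25) = 13.5.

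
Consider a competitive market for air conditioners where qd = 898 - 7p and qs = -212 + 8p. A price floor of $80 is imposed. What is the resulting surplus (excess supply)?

Equilibrium price would be p* = 74, so the floor at 80 binds.
At p = 80: qd = 338, qs = 428.
Surplus = 428 − 338 = 90.

Surplus = 90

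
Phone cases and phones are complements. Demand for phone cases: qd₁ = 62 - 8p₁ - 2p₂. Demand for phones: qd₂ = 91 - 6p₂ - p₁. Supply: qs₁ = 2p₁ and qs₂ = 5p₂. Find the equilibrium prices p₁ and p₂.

p₁ = 125/27, p₂ = 212/27

Market 1: 62 - 8p₁ - 2p₂ = 2p₁ → 10p₁ + 2p₂ = 62.
Market 2: 11p₂ + p₁ = 91.
Eliminating p₂: 11×(1) − 2×(2) gives 108p₁ = 500, so p₁ = 125/27.
Back-substitute into (2): p₂ = (91 − 1×125/27) / 11 = 212/27.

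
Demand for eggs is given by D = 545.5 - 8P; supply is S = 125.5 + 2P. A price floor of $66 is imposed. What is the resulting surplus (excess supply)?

Surplus = 240

Equilibrium price would be P* = 42, so the floor at 66 binds.
At P = 66: D = 17.5, S = 257.5.
Surplus = 257.5 − 17.5 = 240.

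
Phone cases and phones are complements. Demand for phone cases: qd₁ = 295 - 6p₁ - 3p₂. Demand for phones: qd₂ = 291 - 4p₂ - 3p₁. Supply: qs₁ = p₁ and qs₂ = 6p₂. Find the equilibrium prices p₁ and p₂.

p₁ = 2077/61, p₂ = 1152/61

Market 1: 295 - 6p₁ - 3p₂ = p₁ → 7p₁ + 3p₂ = 295.
Market 2: 10p₂ + 3p₁ = 291.
Eliminating p₂: 10×(1) − 3×(2) gives 61p₁ = 2077, so p₁ = 2077/61.
Back-substitute into (2): p₂ = (291 − 3×2077/61) / 10 = 1152/61.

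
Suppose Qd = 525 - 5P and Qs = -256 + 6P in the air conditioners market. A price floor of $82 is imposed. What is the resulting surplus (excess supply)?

Surplus = 121

Equilibrium price would be P* = 71, so the floor at 82 binds.
At P = 82: Qd = 115, Qs = 236.
Surplus = 236 − 115 = 121.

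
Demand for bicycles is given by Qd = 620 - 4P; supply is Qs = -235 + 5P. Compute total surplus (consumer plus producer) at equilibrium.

Total surplus = 12960

Equilibrium: 620 - 4P = -235 + 5P gives P* = 95, Q* = 240.
Demand choke price: P = 155; supply starts at P = 47.
CS = ½(155 − 95)(240) = 7200; PS = ½(95 − 47)(240) = 5760.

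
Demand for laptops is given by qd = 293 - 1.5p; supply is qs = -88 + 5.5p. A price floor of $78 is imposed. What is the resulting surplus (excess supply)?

Equilibrium price would be p* = 381/7, so the floor at 78 binds.
At p = 78: qd = 176, qs = 341.
Surplus = 341 − 176 = 165.

Surplus = 165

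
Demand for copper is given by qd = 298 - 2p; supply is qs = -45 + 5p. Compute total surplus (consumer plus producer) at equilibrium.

Total surplus = 14000

Equilibrium: 298 - 2p = -45 + 5p gives p* = 49, q* = 200.
Demand choke price: p = 149; supply starts at p = 9.
CS = ½(149 − 49)(200) = 10000; PS = ½(49 − 9)(200) = 4000.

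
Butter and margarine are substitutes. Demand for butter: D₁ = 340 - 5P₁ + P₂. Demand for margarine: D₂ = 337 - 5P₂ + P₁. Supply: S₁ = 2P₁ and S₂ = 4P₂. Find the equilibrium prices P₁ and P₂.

Market 1: 340 - 5P₁ + P₂ = 2P₁ → 7P₁ - P₂ = 340.
Market 2: 9P₂ - P₁ = 337.
Eliminating P₂: 9×(1) + 1×(2) gives 62P₁ = 3397, so P₁ = 3397/62.
Back-substitute into (2): P₂ = (337 + 1×3397/62) / 9 = 2699/62.

P₁ = 3397/62, P₂ = 2699/62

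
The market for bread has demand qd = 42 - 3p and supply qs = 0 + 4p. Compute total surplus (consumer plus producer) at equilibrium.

Equilibrium: 42 - 3p = 0 + 4p gives p* = 6, q* = 24.
Demand choke price: p = 14; supply starts at p = 0.
CS = ½(14 − 6)(24) = 96; PS = ½(6 − 0)(24) = 72.

Total surplus = 168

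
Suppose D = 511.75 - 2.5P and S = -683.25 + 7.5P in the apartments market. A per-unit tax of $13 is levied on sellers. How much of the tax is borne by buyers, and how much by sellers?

Buyers bear $9.75, sellers bear $3.25

Pre-tax equilibrium: P* = 119.5, Q* = 213.
Tax on sellers shifts supply to S = -683.25 + 7.5(P − 13) = -780.75 + 7.5P.
511.75 - 2.5P = -780.75 + 7.5P gives buyer price Pb = 129.25; sellers receive Ps = 129.25 − 13 = 116.25.
New quantity: Q = 511.75 − 2.5(129.25) = 188.625.
Buyer burden = 129.25 − 119.5 = 9.75; seller burden = 119.5 − 116.25 = 3.25.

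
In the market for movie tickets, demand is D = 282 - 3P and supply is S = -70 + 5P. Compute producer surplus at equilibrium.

Equilibrium: 282 - 3P = -70 + 5P gives P* = 44, Q* = 150.
Supply starts at P = 14 (where S = 0).
PS = ½(44 − 14)(150) = 2250.

Producer surplus = 2250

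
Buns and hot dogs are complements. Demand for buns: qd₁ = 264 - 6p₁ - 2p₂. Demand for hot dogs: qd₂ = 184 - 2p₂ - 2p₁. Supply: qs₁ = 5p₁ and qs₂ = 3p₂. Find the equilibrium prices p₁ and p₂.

p₁ = 56/3, p₂ = 88/3

Market 1: 264 - 6p₁ - 2p₂ = 5p₁ → 11p₁ + 2p₂ = 264.
Market 2: 5p₂ + 2p₁ = 184.
Eliminating p₂: 5×(1) − 2×(2) gives 51p₁ = 952, so p₁ = 56/3.
Back-substitute into (2): p₂ = (184 − 2×56/3) / 5 = 88/3.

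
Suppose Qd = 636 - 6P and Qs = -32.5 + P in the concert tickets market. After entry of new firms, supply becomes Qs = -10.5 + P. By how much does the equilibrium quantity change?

ΔQ = 132/7

Original equilibrium: P* = 95.5, Q* = 63.
New equilibrium: 636 - 6P = -10.5 + P, so 646.5 = 7P and P' = 1293/14; Q' = 636 − 6(1293/14) = 573/7.
Change in quantity: 573/7 − 63 = 132/7.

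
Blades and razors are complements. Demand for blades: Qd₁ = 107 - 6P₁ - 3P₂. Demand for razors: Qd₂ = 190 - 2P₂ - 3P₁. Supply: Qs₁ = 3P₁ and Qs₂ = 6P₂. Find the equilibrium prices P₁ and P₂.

P₁ = 286/63, P₂ = 463/21

Market 1: 107 - 6P₁ - 3P₂ = 3P₁ → 9P₁ + 3P₂ = 107.
Market 2: 8P₂ + 3P₁ = 190.
Eliminating P₂: 8×(1) − 3×(2) gives 63P₁ = 286, so P₁ = 286/63.
Back-substitute into (2): P₂ = (190 − 3×286/63) / 8 = 463/21.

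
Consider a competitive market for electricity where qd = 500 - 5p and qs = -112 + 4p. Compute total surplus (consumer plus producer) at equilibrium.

Total surplus = 5760

Equilibrium: 500 - 5p = -112 + 4p gives p* = 68, q* = 160.
Demand choke price: p = 100; supply starts at p = 28.
CS = ½(100 − 68)(160) = 2560; PS = ½(68 − 28)(160) = 3200.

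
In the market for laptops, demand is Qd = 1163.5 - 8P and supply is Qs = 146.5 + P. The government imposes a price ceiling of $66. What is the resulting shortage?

Equilibrium price would be P* = 113, so the ceiling at 66 binds.
At P = 66: Qd = 1163.5 − 8(66) = 635.5, Qs = 146.5 + 1(66) = 212.5.
Shortage = 635.5 − 212.5 = 423.

Shortage = 423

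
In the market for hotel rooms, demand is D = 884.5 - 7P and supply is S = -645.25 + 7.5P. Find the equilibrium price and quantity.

Set D = S: 884.5 - 7P = -645.25 + 7.5P.
1529.75 = 14.5P, so P* = 105.5.
Q* = 884.5 − 7(105.5) = 146.

P* = 105.5, Q* = 146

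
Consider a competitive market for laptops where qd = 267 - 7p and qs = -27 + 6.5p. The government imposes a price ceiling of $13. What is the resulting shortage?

Shortage = 118.5

Equilibrium price would be p* = 196/9, so the ceiling at 13 binds.
At p = 13: qd = 267 − 7(13) = 176, qs = -27 + 6.5(13) = 57.5.
Shortage = 176 − 57.5 = 118.5.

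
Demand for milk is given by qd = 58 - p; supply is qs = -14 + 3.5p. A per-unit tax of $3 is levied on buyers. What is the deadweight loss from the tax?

Deadweight loss = 3.5

Pre-tax equilibrium: p* = 16, q* = 42.
Tax on buyers shifts demand to qd = 58 − 1(p + 3) = 55 - p.
55 - p = -14 + 3.5p gives seller price ps = 46/3; buyers pay pb = 46/3 + 3 = 55/3.
New quantity: q = 58 − 1(55/3) = 119/3.
DWL = ½ × 3 × (42 − 119/3) = 3.5.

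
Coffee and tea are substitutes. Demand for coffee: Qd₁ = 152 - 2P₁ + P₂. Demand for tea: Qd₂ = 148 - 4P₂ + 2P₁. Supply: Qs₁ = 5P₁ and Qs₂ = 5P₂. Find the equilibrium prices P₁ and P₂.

P₁ = 1516/61, P₂ = 1340/61

Market 1: 152 - 2P₁ + P₂ = 5P₁ → 7P₁ - P₂ = 152.
Market 2: 9P₂ - 2P₁ = 148.
Eliminating P₂: 9×(1) + 1×(2) gives 61P₁ = 1516, so P₁ = 1516/61.
Back-substitute into (2): P₂ = (148 + 2×1516/61) / 9 = 1340/61.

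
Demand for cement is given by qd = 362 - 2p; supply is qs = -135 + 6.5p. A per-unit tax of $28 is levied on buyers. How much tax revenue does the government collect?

Tax revenue = 96264/17

Pre-tax equilibrium: p* = 994/17, q* = 4166/17.
Tax on buyers shifts demand to qd = 362 − 2(p + 28) = 306 - 2p.
306 - 2p = -135 + 6.5p gives seller price ps = 882/17; buyers pay pb = 882/17 + 28 = 1358/17.
New quantity: q = 362 − 2(1358/17) = 3438/17.
Revenue = 28 × 3438/17 = 96264/17.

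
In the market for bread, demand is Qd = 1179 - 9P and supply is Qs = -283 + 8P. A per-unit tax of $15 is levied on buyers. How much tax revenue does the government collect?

Tax revenue = 87075/17

Pre-tax equilibrium: P* = 86, Q* = 405.
Tax on buyers shifts demand to Qd = 1179 − 9(P + 15) = 1044 - 9P.
1044 - 9P = -283 + 8P gives seller price Ps = 1327/17; buyers pay Pb = 1327/17 + 15 = 1582/17.
New quantity: Q = 1179 − 9(1582/17) = 5805/17.
Revenue = 15 × 5805/17 = 87075/17.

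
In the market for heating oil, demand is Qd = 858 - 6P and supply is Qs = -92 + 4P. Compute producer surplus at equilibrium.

Producer surplus = 10368

Equilibrium: 858 - 6P = -92 + 4P gives P* = 95, Q* = 288.
Supply starts at P = 23 (where Qs = 0).
PS = ½(95 − 23)(288) = 10368.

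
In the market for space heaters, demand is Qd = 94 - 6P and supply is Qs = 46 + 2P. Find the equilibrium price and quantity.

Set Qd = Qs: 94 - 6P = 46 + 2P.
48 = 8P, so P* = 6.
Q* = 94 − 6(6) = 58.

P* = 6, Q* = 58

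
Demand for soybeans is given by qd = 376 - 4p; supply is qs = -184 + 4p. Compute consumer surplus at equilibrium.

Consumer surplus = 1152

Equilibrium: 376 - 4p = -184 + 4p gives p* = 70, q* = 96.
Demand choke price (qd = 0): p = 94.
CS = ½(94 − 70)(96) = 1152.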